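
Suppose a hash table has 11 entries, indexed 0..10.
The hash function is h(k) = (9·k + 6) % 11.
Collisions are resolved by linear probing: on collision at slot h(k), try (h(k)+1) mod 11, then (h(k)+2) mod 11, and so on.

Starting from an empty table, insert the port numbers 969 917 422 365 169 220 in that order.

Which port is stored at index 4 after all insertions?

969: h=4 → slot 4
917: h=9 → slot 9
422: h=9, probe 9,10 → slot 10
365: h=2 → slot 2
169: h=9, probe 9,10,0 → slot 0
220: h=6 → slot 6
Table: [169, ., 365, ., 969, ., 220, ., ., 917, 422]

969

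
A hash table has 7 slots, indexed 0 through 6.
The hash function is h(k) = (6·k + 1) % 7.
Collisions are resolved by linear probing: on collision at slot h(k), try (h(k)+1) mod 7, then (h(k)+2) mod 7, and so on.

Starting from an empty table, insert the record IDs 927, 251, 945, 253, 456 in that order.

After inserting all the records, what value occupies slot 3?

456

927 hashes to 5; slot 5 is free → place at 5.
251 hashes to 2; slot 2 is free → place at 2.
945 hashes to 1; slot 1 is free → place at 1.
253 hashes to 0; slot 0 is free → place at 0.
456 hashes to 0; 0,1,2 taken → place at 3.
Table: [253, 945, 251, 456, _, 927, _]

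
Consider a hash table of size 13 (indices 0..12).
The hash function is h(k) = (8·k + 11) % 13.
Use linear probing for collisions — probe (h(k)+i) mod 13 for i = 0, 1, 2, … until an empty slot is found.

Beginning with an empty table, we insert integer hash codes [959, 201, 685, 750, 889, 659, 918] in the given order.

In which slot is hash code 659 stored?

959 hashes to 0; slot 0 is free → place at 0.
201 hashes to 7; slot 7 is free → place at 7.
685 hashes to 5; slot 5 is free → place at 5.
750 hashes to 5; 5 taken → place at 6.
889 hashes to 12; slot 12 is free → place at 12.
659 hashes to 5; 5,6,7 taken → place at 8.
918 hashes to 10; slot 10 is free → place at 10.
Table: [959, —, —, —, —, 685, 750, 201, 659, —, 918, —, 889]

8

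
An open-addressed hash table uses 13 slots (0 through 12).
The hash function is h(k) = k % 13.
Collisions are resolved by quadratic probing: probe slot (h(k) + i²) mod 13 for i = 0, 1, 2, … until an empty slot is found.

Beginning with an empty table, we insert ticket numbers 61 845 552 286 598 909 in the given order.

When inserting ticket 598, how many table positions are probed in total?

Insert 61: h=9, slot 9 empty -> index 9.
Insert 845: h=0, slot 0 empty -> index 0.
Insert 552: h=6, slot 6 empty -> index 6.
Insert 286: h=0, slot 0 occupied -> index 1.
Insert 598: h=0, slots 0,1 occupied -> index 4.
Insert 909: h=12, slot 12 empty -> index 12.
Table: [845, 286, _, _, 598, _, 552, _, _, 61, _, _, 909]

3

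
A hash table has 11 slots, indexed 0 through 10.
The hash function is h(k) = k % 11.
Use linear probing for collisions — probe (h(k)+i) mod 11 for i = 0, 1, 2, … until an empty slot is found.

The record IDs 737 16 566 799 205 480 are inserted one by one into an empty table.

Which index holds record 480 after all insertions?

737: h=0 => slot 0
16: h=5 => slot 5
566: h=5, probe 5,6 => slot 6
799: h=7 => slot 7
205: h=7, probe 7,8 => slot 8
480: h=7, probe 7,8,9 => slot 9
Table: [737, _, _, _, _, 16, 566, 799, 205, 480, _]

9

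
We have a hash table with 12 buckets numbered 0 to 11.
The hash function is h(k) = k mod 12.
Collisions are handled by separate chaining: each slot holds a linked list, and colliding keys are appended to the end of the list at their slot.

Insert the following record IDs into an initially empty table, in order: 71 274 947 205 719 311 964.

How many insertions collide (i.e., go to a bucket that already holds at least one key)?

71 → bucket 11
274 → bucket 10
947 → bucket 11 (collision)
205 → bucket 1
719 → bucket 11 (collision)
311 → bucket 11 (collision)
964 → bucket 4
Final buckets:
0: ∅
1: 205
2: ∅
3: ∅
4: 964
5: ∅
6: ∅
7: ∅
8: ∅
9: ∅
10: 274
11: 71 -> 947 -> 719 -> 311

3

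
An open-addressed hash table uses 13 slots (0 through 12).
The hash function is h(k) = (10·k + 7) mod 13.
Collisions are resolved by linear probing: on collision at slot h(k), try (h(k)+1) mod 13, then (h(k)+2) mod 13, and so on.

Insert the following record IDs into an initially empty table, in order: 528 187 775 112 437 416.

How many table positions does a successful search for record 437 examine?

528 hashes to 9; slot 9 is free => place at 9.
187 hashes to 5; slot 5 is free => place at 5.
775 hashes to 9; 9 taken => place at 10.
112 hashes to 9; 9,10 taken => place at 11.
437 hashes to 9; 9,10,11 taken => place at 12.
416 hashes to 7; slot 7 is free => place at 7.
Table: [., ., ., ., ., 187, ., 416, ., 528, 775, 112, 437]
Lookup 437: h=9, probe 9,10,11,12 → found at 12.

4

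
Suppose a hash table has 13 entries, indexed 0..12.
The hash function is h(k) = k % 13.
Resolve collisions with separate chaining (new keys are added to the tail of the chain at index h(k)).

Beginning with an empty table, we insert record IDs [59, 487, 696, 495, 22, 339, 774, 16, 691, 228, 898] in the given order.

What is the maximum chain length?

Insert 59: h=7, bucket 7 empty → new chain.
Insert 487: h=6, bucket 6 empty → new chain.
Insert 696: h=7, bucket 7 nonempty → append to chain.
Insert 495: h=1, bucket 1 empty → new chain.
Insert 22: h=9, bucket 9 empty → new chain.
Insert 339: h=1, bucket 1 nonempty → append to chain.
Insert 774: h=7, bucket 7 nonempty → append to chain.
Insert 16: h=3, bucket 3 empty → new chain.
Insert 691: h=2, bucket 2 empty → new chain.
Insert 228: h=7, bucket 7 nonempty → append to chain.
Insert 898: h=1, bucket 1 nonempty → append to chain.
Final buckets:
0: -
1: 495 -> 339 -> 898
2: 691
3: 16
4: -
5: -
6: 487
7: 59 -> 696 -> 774 -> 228
8: -
9: 22
10: -
11: -
12: -

4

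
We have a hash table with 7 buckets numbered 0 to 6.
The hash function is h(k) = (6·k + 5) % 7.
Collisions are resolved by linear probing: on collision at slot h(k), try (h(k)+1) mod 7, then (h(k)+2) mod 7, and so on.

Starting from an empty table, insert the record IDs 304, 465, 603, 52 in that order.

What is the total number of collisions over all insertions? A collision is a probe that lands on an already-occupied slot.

Insert 304: h=2, slot 2 empty => index 2.
Insert 465: h=2, slot 2 occupied => index 3.
Insert 603: h=4, slot 4 empty => index 4.
Insert 52: h=2, slots 2,3,4 occupied => index 5.
Table: [., ., 304, 465, 603, 52, .]

4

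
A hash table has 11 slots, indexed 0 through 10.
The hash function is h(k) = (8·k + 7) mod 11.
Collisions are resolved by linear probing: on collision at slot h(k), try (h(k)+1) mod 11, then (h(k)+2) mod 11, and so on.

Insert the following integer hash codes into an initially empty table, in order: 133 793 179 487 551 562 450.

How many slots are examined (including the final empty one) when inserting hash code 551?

Insert 133: h=4, slot 4 empty -> index 4.
Insert 793: h=4, slot 4 occupied -> index 5.
Insert 179: h=9, slot 9 empty -> index 9.
Insert 487: h=9, slot 9 occupied -> index 10.
Insert 551: h=4, slots 4,5 occupied -> index 6.
Insert 562: h=4, slots 4,5,6 occupied -> index 7.
Insert 450: h=10, slot 10 occupied -> index 0.
Table: [450, -, -, -, 133, 793, 551, 562, -, 179, 487]

3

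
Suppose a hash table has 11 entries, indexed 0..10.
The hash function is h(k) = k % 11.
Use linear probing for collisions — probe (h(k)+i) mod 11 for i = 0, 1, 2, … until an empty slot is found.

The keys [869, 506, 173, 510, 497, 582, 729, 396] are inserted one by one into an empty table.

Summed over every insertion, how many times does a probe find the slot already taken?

6

869: h=0 => slot 0
506: h=0, probe 0,1 => slot 1
173: h=8 => slot 8
510: h=4 => slot 4
497: h=2 => slot 2
582: h=10 => slot 10
729: h=3 => slot 3
396: h=0, probe 0,1,2,3,4,5 => slot 5
Table: [869, 506, 497, 729, 510, 396, —, —, 173, —, 582]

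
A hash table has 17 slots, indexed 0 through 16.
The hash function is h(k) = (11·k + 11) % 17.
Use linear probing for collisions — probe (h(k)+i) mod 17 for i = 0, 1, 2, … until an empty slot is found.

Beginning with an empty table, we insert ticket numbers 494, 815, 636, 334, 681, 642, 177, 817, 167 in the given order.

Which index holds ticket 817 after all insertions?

7

494: h=5 => slot 5
815: h=0 => slot 0
636: h=3 => slot 3
334: h=13 => slot 13
681: h=5, probe 5,6 => slot 6
642: h=1 => slot 1
177: h=3, probe 3,4 => slot 4
817: h=5, probe 5,6,7 => slot 7
167: h=12 => slot 12
Table: [815, 642, ., 636, 177, 494, 681, 817, ., ., ., ., 167, 334, ., ., .]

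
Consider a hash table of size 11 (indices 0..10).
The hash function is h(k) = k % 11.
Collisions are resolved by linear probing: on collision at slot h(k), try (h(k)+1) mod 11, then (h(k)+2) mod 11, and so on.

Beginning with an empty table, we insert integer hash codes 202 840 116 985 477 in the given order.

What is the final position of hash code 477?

8

202: h=4 => slot 4
840: h=4, probe 4,5 => slot 5
116: h=6 => slot 6
985: h=6, probe 6,7 => slot 7
477: h=4, probe 4,5,6,7,8 => slot 8
Table: [., ., ., ., 202, 840, 116, 985, 477, ., .]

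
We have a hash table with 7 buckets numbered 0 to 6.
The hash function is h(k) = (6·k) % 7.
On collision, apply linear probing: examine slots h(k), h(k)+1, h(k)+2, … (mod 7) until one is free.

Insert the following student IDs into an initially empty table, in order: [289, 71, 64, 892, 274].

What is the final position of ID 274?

Insert 289: h=5, slot 5 empty → index 5.
Insert 71: h=6, slot 6 empty → index 6.
Insert 64: h=6, slot 6 occupied → index 0.
Insert 892: h=4, slot 4 empty → index 4.
Insert 274: h=6, slots 6,0 occupied → index 1.
Table: [64, 274, -, -, 892, 289, 71]

1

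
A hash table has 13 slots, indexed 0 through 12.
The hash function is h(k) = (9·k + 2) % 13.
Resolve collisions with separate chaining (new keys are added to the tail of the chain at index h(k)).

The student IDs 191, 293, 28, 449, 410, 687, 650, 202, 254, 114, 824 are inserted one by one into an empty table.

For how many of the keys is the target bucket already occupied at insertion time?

191 → bucket 5
293 → bucket 0
28 → bucket 7
449 → bucket 0 (collision)
410 → bucket 0 (collision)
687 → bucket 10
650 → bucket 2
202 → bucket 0 (collision)
254 → bucket 0 (collision)
114 → bucket 1
824 → bucket 8
Final buckets:
0: 293 -> 449 -> 410 -> 202 -> 254
1: 114
2: 650
3: .
4: .
5: 191
6: .
7: 28
8: 824
9: .
10: 687
11: .
12: .

4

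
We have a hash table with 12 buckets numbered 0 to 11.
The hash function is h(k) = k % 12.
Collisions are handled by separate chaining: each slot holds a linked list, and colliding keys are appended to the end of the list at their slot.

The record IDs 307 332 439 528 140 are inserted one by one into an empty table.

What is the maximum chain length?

2

307 → bucket 7
332 → bucket 8
439 → bucket 7 (collision)
528 → bucket 0
140 → bucket 8 (collision)
Final buckets:
0: 528
1: —
2: —
3: —
4: —
5: —
6: —
7: 307 -> 439
8: 332 -> 140
9: —
10: —
11: —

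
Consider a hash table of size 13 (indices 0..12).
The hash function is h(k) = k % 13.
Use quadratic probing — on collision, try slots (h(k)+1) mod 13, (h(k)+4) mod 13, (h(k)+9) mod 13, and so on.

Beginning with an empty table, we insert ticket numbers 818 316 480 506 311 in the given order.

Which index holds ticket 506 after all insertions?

818 hashes to 12; slot 12 is free => place at 12.
316 hashes to 4; slot 4 is free => place at 4.
480 hashes to 12; 12 taken => place at 0.
506 hashes to 12; 12,0 taken => place at 3.
311 hashes to 12; 12,0,3 taken => place at 8.
Table: [480, -, -, 506, 316, -, -, -, 311, -, -, -, 818]

3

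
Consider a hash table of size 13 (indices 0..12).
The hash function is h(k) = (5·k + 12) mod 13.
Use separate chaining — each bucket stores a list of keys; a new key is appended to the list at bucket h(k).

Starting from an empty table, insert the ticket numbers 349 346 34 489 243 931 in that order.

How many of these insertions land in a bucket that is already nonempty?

Insert 349: h=2, bucket 2 empty → new chain.
Insert 346: h=0, bucket 0 empty → new chain.
Insert 34: h=0, bucket 0 nonempty → append to chain.
Insert 489: h=0, bucket 0 nonempty → append to chain.
Insert 243: h=5, bucket 5 empty → new chain.
Insert 931: h=0, bucket 0 nonempty → append to chain.
Final buckets:
0: 346 -> 34 -> 489 -> 931
1: -
2: 349
3: -
4: -
5: 243
6: -
7: -
8: -
9: -
10: -
11: -
12: -

3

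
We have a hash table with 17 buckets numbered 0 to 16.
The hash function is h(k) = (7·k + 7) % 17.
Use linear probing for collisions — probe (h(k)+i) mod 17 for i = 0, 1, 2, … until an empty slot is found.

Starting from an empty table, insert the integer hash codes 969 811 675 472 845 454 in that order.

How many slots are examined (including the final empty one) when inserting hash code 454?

5

969: h=7 → slot 7
811: h=6 → slot 6
675: h=6, probe 6,7,8 → slot 8
472: h=13 → slot 13
845: h=6, probe 6,7,8,9 → slot 9
454: h=6, probe 6,7,8,9,10 → slot 10
Table: [., ., ., ., ., ., 811, 969, 675, 845, 454, ., ., 472, ., ., .]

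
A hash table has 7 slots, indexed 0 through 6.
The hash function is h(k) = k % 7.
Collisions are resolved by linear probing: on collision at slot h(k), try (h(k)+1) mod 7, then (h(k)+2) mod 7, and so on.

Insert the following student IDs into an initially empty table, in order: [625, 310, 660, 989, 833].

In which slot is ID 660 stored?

625 hashes to 2; slot 2 is free → place at 2.
310 hashes to 2; 2 taken → place at 3.
660 hashes to 2; 2,3 taken → place at 4.
989 hashes to 2; 2,3,4 taken → place at 5.
833 hashes to 0; slot 0 is free → place at 0.
Table: [833, ., 625, 310, 660, 989, .]

4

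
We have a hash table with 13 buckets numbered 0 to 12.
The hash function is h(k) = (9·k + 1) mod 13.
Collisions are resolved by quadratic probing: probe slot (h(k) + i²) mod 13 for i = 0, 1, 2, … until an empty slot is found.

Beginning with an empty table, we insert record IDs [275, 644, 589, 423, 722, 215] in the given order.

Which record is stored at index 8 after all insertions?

215

Insert 275: h=6, slot 6 empty => index 6.
Insert 644: h=12, slot 12 empty => index 12.
Insert 589: h=11, slot 11 empty => index 11.
Insert 423: h=12, slot 12 occupied => index 0.
Insert 722: h=12, slots 12,0 occupied => index 3.
Insert 215: h=12, slots 12,0,3 occupied => index 8.
Table: [423, ., ., 722, ., ., 275, ., 215, ., ., 589, 644]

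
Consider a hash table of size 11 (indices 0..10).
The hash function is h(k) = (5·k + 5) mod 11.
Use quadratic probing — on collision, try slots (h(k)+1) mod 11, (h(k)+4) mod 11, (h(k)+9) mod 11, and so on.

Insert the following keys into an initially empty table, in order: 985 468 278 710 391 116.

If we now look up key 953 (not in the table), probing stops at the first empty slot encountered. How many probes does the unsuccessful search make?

2

985 hashes to 2; slot 2 is free → place at 2.
468 hashes to 2; 2 taken → place at 3.
278 hashes to 9; slot 9 is free → place at 9.
710 hashes to 2; 2,3 taken → place at 6.
391 hashes to 2; 2,3,6 taken → place at 0.
116 hashes to 2; 2,3,6,0 taken → place at 7.
Table: [391, ., 985, 468, ., ., 710, 116, ., 278, .]
Lookup 953: h=7, probe 7,8 → slot 8 empty, not found.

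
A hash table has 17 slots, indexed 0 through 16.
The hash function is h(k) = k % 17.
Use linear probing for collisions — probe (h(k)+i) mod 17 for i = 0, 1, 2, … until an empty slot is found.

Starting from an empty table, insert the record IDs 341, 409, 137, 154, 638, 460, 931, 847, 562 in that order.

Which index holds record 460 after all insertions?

341 hashes to 1; slot 1 is free → place at 1.
409 hashes to 1; 1 taken → place at 2.
137 hashes to 1; 1,2 taken → place at 3.
154 hashes to 1; 1,2,3 taken → place at 4.
638 hashes to 9; slot 9 is free → place at 9.
460 hashes to 1; 1,2,3,4 taken → place at 5.
931 hashes to 13; slot 13 is free → place at 13.
847 hashes to 14; slot 14 is free → place at 14.
562 hashes to 1; 1,2,3,4,5 taken → place at 6.
Table: [., 341, 409, 137, 154, 460, 562, ., ., 638, ., ., ., 931, 847, ., .]

5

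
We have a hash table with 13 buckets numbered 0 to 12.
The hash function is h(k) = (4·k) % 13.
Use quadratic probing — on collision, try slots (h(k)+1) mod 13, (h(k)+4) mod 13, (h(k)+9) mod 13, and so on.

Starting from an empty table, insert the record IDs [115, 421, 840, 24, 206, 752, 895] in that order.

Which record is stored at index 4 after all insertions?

Insert 115: h=5, slot 5 empty => index 5.
Insert 421: h=7, slot 7 empty => index 7.
Insert 840: h=6, slot 6 empty => index 6.
Insert 24: h=5, slots 5,6 occupied => index 9.
Insert 206: h=5, slots 5,6,9 occupied => index 1.
Insert 752: h=5, slots 5,6,9,1 occupied => index 8.
Insert 895: h=5, slots 5,6,9,1,8 occupied => index 4.
Table: [_, 206, _, _, 895, 115, 840, 421, 752, 24, _, _, _]

895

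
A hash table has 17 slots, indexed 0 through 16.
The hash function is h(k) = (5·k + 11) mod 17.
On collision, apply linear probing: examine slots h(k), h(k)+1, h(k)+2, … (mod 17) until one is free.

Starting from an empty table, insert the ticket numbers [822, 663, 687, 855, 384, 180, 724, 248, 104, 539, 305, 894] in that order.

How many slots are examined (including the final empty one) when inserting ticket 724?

5

822 hashes to 7; slot 7 is free -> place at 7.
663 hashes to 11; slot 11 is free -> place at 11.
687 hashes to 12; slot 12 is free -> place at 12.
855 hashes to 2; slot 2 is free -> place at 2.
384 hashes to 10; slot 10 is free -> place at 10.
180 hashes to 10; 10,11,12 taken -> place at 13.
724 hashes to 10; 10,11,12,13 taken -> place at 14.
248 hashes to 10; 10,11,12,13,14 taken -> place at 15.
104 hashes to 4; slot 4 is free -> place at 4.
539 hashes to 3; slot 3 is free -> place at 3.
305 hashes to 6; slot 6 is free -> place at 6.
894 hashes to 10; 10,11,12,13,14,15 taken -> place at 16.
Table: [-, -, 855, 539, 104, -, 305, 822, -, -, 384, 663, 687, 180, 724, 248, 894]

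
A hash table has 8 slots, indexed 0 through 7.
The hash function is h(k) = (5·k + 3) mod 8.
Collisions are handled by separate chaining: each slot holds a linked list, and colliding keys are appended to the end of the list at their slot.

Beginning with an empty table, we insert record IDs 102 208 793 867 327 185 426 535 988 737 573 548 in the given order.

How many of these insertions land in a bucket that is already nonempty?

102 → bucket 1
208 → bucket 3
793 → bucket 0
867 → bucket 2
327 → bucket 6
185 → bucket 0 (collision)
426 → bucket 5
535 → bucket 6 (collision)
988 → bucket 7
737 → bucket 0 (collision)
573 → bucket 4
548 → bucket 7 (collision)
Final buckets:
0: 793 -> 185 -> 737
1: 102
2: 867
3: 208
4: 573
5: 426
6: 327 -> 535
7: 988 -> 548

4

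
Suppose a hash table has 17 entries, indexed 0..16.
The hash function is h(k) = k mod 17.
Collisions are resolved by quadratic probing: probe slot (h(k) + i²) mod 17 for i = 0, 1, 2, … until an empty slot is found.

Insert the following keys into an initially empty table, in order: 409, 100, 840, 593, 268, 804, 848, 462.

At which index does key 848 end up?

2

409 hashes to 1; slot 1 is free => place at 1.
100 hashes to 15; slot 15 is free => place at 15.
840 hashes to 7; slot 7 is free => place at 7.
593 hashes to 15; 15 taken => place at 16.
268 hashes to 13; slot 13 is free => place at 13.
804 hashes to 5; slot 5 is free => place at 5.
848 hashes to 15; 15,16 taken => place at 2.
462 hashes to 3; slot 3 is free => place at 3.
Table: [—, 409, 848, 462, —, 804, —, 840, —, —, —, —, —, 268, —, 100, 593]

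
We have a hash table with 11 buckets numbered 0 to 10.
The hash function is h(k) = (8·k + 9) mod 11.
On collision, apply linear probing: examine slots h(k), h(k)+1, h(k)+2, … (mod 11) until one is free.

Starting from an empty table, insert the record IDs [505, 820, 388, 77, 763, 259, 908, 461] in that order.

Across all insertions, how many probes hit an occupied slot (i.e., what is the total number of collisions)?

7

Insert 505: h=1, slot 1 empty -> index 1.
Insert 820: h=2, slot 2 empty -> index 2.
Insert 388: h=0, slot 0 empty -> index 0.
Insert 77: h=9, slot 9 empty -> index 9.
Insert 763: h=8, slot 8 empty -> index 8.
Insert 259: h=2, slot 2 occupied -> index 3.
Insert 908: h=2, slots 2,3 occupied -> index 4.
Insert 461: h=1, slots 1,2,3,4 occupied -> index 5.
Table: [388, 505, 820, 259, 908, 461, ∅, ∅, 763, 77, ∅]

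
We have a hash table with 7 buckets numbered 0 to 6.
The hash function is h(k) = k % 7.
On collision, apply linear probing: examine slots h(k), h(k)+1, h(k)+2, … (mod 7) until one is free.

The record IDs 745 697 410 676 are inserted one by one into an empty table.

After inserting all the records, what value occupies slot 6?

Insert 745: h=3, slot 3 empty => index 3.
Insert 697: h=4, slot 4 empty => index 4.
Insert 410: h=4, slot 4 occupied => index 5.
Insert 676: h=4, slots 4,5 occupied => index 6.
Table: [., ., ., 745, 697, 410, 676]

676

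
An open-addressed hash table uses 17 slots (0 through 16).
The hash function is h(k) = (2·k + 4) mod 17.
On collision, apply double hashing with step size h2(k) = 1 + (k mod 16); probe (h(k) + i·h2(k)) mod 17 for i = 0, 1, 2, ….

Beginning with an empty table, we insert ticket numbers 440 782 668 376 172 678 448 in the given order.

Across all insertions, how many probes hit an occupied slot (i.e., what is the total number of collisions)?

440 hashes to 0; slot 0 is free → place at 0.
782 hashes to 4; slot 4 is free → place at 4.
668 hashes to 14; slot 14 is free → place at 14.
376 hashes to 8; slot 8 is free → place at 8.
172 hashes to 8, h2=13; 8,4,0 taken → place at 13.
678 hashes to 0, h2=7; 0 taken → place at 7.
448 hashes to 16; slot 16 is free → place at 16.
Table: [440, _, _, _, 782, _, _, 678, 376, _, _, _, _, 172, 668, _, 448]

4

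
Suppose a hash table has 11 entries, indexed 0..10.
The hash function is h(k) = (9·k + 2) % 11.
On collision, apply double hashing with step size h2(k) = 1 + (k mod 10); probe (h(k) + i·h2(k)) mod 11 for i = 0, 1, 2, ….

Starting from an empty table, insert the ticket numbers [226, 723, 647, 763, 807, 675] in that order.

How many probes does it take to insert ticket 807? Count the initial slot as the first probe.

2

Insert 226: h=1, slot 1 empty → index 1.
Insert 723: h=8, slot 8 empty → index 8.
Insert 647: h=6, slot 6 empty → index 6.
Insert 763: h=5, slot 5 empty → index 5.
Insert 807: h=5, h2=8, slot 5 occupied → index 2.
Insert 675: h=5, h2=6, slot 5 occupied → index 0.
Table: [675, 226, 807, -, -, 763, 647, -, 723, -, -]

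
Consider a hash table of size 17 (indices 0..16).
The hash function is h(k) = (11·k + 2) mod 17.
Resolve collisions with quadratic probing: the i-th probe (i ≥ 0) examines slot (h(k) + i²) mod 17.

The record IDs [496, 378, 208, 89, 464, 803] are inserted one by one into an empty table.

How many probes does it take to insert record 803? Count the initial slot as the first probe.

Insert 496: h=1, slot 1 empty -> index 1.
Insert 378: h=12, slot 12 empty -> index 12.
Insert 208: h=12, slot 12 occupied -> index 13.
Insert 89: h=12, slots 12,13 occupied -> index 16.
Insert 464: h=6, slot 6 empty -> index 6.
Insert 803: h=12, slots 12,13,16 occupied -> index 4.
Table: [-, 496, -, -, 803, -, 464, -, -, -, -, -, 378, 208, -, -, 89]

4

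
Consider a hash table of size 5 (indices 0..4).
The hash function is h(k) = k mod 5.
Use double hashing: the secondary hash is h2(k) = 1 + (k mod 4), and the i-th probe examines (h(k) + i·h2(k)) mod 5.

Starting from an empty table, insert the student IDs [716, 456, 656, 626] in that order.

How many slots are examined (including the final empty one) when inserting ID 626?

2

Insert 716: h=1, slot 1 empty → index 1.
Insert 456: h=1, h2=1, slot 1 occupied → index 2.
Insert 656: h=1, h2=1, slots 1,2 occupied → index 3.
Insert 626: h=1, h2=3, slot 1 occupied → index 4.
Table: [—, 716, 456, 656, 626]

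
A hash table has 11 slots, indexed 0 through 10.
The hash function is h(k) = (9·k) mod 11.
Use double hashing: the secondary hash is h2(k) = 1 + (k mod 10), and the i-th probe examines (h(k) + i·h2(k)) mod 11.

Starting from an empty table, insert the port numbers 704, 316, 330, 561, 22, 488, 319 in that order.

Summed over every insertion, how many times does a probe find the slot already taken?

7

704 hashes to 0; slot 0 is free -> place at 0.
316 hashes to 6; slot 6 is free -> place at 6.
330 hashes to 0, h2=1; 0 taken -> place at 1.
561 hashes to 0, h2=2; 0 taken -> place at 2.
22 hashes to 0, h2=3; 0 taken -> place at 3.
488 hashes to 3, h2=9; 3,1 taken -> place at 10.
319 hashes to 0, h2=10; 0,10 taken -> place at 9.
Table: [704, 330, 561, 22, ∅, ∅, 316, ∅, ∅, 319, 488]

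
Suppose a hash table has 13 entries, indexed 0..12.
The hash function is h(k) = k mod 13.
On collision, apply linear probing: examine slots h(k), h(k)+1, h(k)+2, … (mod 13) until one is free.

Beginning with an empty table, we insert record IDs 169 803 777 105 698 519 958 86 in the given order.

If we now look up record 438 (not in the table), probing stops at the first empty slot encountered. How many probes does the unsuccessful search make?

169: h=0 → slot 0
803: h=10 → slot 10
777: h=10, probe 10,11 → slot 11
105: h=1 → slot 1
698: h=9 → slot 9
519: h=12 → slot 12
958: h=9, probe 9,10,11,12,0,1,2 → slot 2
86: h=8 → slot 8
Table: [169, 105, 958, _, _, _, _, _, 86, 698, 803, 777, 519]
Lookup 438: h=9, probe 9,10,11,12,0,1,2,3 → slot 3 empty, not found.

8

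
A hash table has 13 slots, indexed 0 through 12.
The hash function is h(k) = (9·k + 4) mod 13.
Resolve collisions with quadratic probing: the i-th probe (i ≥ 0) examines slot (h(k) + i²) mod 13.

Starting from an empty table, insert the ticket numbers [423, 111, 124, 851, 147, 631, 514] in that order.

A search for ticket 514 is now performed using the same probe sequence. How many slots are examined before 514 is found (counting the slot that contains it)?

Insert 423: h=2, slot 2 empty => index 2.
Insert 111: h=2, slot 2 occupied => index 3.
Insert 124: h=2, slots 2,3 occupied => index 6.
Insert 851: h=6, slot 6 occupied => index 7.
Insert 147: h=1, slot 1 empty => index 1.
Insert 631: h=2, slots 2,3,6 occupied => index 11.
Insert 514: h=2, slots 2,3,6,11 occupied => index 5.
Table: [∅, 147, 423, 111, ∅, 514, 124, 851, ∅, ∅, ∅, 631, ∅]
Lookup 514: h=2, probe 2,3,6,11,5 → found at 5.

5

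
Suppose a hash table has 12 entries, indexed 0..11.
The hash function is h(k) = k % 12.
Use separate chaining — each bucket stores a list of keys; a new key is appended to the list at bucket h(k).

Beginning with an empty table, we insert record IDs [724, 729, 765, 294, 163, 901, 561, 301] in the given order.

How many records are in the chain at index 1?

724 -> bucket 4
729 -> bucket 9
765 -> bucket 9 (collision)
294 -> bucket 6
163 -> bucket 7
901 -> bucket 1
561 -> bucket 9 (collision)
301 -> bucket 1 (collision)
Final buckets:
0: ∅
1: 901 -> 301
2: ∅
3: ∅
4: 724
5: ∅
6: 294
7: 163
8: ∅
9: 729 -> 765 -> 561
10: ∅
11: ∅

2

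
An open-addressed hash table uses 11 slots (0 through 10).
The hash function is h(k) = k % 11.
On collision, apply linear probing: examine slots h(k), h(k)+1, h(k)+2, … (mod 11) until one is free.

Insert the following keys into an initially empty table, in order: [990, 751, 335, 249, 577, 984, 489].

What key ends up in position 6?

577

Insert 990: h=0, slot 0 empty → index 0.
Insert 751: h=3, slot 3 empty → index 3.
Insert 335: h=5, slot 5 empty → index 5.
Insert 249: h=7, slot 7 empty → index 7.
Insert 577: h=5, slot 5 occupied → index 6.
Insert 984: h=5, slots 5,6,7 occupied → index 8.
Insert 489: h=5, slots 5,6,7,8 occupied → index 9.
Table: [990, -, -, 751, -, 335, 577, 249, 984, 489, -]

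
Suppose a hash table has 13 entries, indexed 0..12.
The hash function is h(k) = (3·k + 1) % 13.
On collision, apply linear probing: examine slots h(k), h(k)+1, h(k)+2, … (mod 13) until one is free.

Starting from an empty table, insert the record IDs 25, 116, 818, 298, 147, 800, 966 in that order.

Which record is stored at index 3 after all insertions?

25: h=11 => slot 11
116: h=11, probe 11,12 => slot 12
818: h=11, probe 11,12,0 => slot 0
298: h=11, probe 11,12,0,1 => slot 1
147: h=0, probe 0,1,2 => slot 2
800: h=9 => slot 9
966: h=0, probe 0,1,2,3 => slot 3
Table: [818, 298, 147, 966, _, _, _, _, _, 800, _, 25, 116]

966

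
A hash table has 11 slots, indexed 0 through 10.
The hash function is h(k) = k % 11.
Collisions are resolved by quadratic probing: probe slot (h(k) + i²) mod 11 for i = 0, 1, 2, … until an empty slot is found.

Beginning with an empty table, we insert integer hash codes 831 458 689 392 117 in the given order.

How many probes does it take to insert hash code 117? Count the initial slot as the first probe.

Insert 831: h=6, slot 6 empty -> index 6.
Insert 458: h=7, slot 7 empty -> index 7.
Insert 689: h=7, slot 7 occupied -> index 8.
Insert 392: h=7, slots 7,8 occupied -> index 0.
Insert 117: h=7, slots 7,8,0 occupied -> index 5.
Table: [392, —, —, —, —, 117, 831, 458, 689, —, —]

4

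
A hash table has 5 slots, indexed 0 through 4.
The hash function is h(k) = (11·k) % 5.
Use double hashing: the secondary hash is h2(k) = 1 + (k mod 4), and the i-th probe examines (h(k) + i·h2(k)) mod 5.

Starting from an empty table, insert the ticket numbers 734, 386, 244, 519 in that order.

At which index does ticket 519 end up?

734 hashes to 4; slot 4 is free => place at 4.
386 hashes to 1; slot 1 is free => place at 1.
244 hashes to 4, h2=1; 4 taken => place at 0.
519 hashes to 4, h2=4; 4 taken => place at 3.
Table: [244, 386, ∅, 519, 734]

3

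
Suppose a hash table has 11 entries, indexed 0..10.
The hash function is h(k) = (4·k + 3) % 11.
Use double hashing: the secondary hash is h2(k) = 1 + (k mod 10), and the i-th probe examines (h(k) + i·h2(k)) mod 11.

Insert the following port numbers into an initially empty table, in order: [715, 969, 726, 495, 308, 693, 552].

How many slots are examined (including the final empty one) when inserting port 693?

3

Insert 715: h=3, slot 3 empty → index 3.
Insert 969: h=7, slot 7 empty → index 7.
Insert 726: h=3, h2=7, slot 3 occupied → index 10.
Insert 495: h=3, h2=6, slot 3 occupied → index 9.
Insert 308: h=3, h2=9, slot 3 occupied → index 1.
Insert 693: h=3, h2=4, slots 3,7 occupied → index 0.
Insert 552: h=0, h2=3, slots 0,3 occupied → index 6.
Table: [693, 308, _, 715, _, _, 552, 969, _, 495, 726]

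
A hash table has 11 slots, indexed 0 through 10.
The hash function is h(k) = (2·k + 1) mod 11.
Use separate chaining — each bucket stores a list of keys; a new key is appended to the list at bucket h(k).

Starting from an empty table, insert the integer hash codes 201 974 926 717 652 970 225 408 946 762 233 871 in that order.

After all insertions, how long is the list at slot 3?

Insert 201: h=7, bucket 7 empty -> new chain.
Insert 974: h=2, bucket 2 empty -> new chain.
Insert 926: h=5, bucket 5 empty -> new chain.
Insert 717: h=5, bucket 5 nonempty -> append to chain.
Insert 652: h=7, bucket 7 nonempty -> append to chain.
Insert 970: h=5, bucket 5 nonempty -> append to chain.
Insert 225: h=0, bucket 0 empty -> new chain.
Insert 408: h=3, bucket 3 empty -> new chain.
Insert 946: h=1, bucket 1 empty -> new chain.
Insert 762: h=7, bucket 7 nonempty -> append to chain.
Insert 233: h=5, bucket 5 nonempty -> append to chain.
Insert 871: h=5, bucket 5 nonempty -> append to chain.
Final buckets:
0: 225
1: 946
2: 974
3: 408
4: -
5: 926 -> 717 -> 970 -> 233 -> 871
6: -
7: 201 -> 652 -> 762
8: -
9: -
10: -

1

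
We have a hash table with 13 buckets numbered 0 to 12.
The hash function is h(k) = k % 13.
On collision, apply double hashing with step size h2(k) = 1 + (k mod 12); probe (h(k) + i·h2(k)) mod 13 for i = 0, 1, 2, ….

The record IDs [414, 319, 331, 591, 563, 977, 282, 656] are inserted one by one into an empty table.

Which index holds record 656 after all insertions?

3

Insert 414: h=11, slot 11 empty → index 11.
Insert 319: h=7, slot 7 empty → index 7.
Insert 331: h=6, slot 6 empty → index 6.
Insert 591: h=6, h2=4, slot 6 occupied → index 10.
Insert 563: h=4, slot 4 empty → index 4.
Insert 977: h=2, slot 2 empty → index 2.
Insert 282: h=9, slot 9 empty → index 9.
Insert 656: h=6, h2=9, slots 6,2,11,7 occupied → index 3.
Table: [—, —, 977, 656, 563, —, 331, 319, —, 282, 591, 414, —]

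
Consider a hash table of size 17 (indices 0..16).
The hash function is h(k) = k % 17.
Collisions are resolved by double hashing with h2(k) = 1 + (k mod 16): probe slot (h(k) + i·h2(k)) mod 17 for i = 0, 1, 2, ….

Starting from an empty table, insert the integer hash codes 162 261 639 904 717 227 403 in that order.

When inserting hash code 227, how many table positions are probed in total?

162 hashes to 9; slot 9 is free => place at 9.
261 hashes to 6; slot 6 is free => place at 6.
639 hashes to 10; slot 10 is free => place at 10.
904 hashes to 3; slot 3 is free => place at 3.
717 hashes to 3, h2=14; 3 taken => place at 0.
227 hashes to 6, h2=4; 6,10 taken => place at 14.
403 hashes to 12; slot 12 is free => place at 12.
Table: [717, -, -, 904, -, -, 261, -, -, 162, 639, -, 403, -, 227, -, -]

3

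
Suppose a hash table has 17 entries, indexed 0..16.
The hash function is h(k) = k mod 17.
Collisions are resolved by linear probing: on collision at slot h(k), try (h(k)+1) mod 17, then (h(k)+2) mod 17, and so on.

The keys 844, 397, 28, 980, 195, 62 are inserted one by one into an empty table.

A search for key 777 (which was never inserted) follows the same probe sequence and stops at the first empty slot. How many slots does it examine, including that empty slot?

4

844 hashes to 11; slot 11 is free => place at 11.
397 hashes to 6; slot 6 is free => place at 6.
28 hashes to 11; 11 taken => place at 12.
980 hashes to 11; 11,12 taken => place at 13.
195 hashes to 8; slot 8 is free => place at 8.
62 hashes to 11; 11,12,13 taken => place at 14.
Table: [-, -, -, -, -, -, 397, -, 195, -, -, 844, 28, 980, 62, -, -]
Lookup 777: h=12, probe 12,13,14,15 → slot 15 empty, not found.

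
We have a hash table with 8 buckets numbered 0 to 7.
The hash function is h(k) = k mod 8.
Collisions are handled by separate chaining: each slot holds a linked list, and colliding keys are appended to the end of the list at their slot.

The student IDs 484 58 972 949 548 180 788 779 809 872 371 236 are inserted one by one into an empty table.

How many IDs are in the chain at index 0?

484 -> bucket 4
58 -> bucket 2
972 -> bucket 4 (collision)
949 -> bucket 5
548 -> bucket 4 (collision)
180 -> bucket 4 (collision)
788 -> bucket 4 (collision)
779 -> bucket 3
809 -> bucket 1
872 -> bucket 0
371 -> bucket 3 (collision)
236 -> bucket 4 (collision)
Final buckets:
0: 872
1: 809
2: 58
3: 779 -> 371
4: 484 -> 972 -> 548 -> 180 -> 788 -> 236
5: 949
6: _
7: _

1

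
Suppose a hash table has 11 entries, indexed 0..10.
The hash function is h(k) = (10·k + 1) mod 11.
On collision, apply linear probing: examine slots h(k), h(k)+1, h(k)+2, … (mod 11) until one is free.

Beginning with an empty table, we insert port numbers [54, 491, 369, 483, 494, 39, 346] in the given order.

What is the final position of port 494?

54: h=2 -> slot 2
491: h=5 -> slot 5
369: h=6 -> slot 6
483: h=2, probe 2,3 -> slot 3
494: h=2, probe 2,3,4 -> slot 4
39: h=6, probe 6,7 -> slot 7
346: h=7, probe 7,8 -> slot 8
Table: [-, -, 54, 483, 494, 491, 369, 39, 346, -, -]

4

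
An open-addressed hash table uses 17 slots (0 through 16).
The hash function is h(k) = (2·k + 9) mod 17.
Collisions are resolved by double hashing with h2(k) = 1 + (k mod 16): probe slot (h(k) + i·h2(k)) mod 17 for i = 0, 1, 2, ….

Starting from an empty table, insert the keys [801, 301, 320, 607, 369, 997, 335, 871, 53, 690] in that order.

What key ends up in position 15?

607

801: h=13 => slot 13
301: h=16 => slot 16
320: h=3 => slot 3
607: h=16, h2=16, probe 16,15 => slot 15
369: h=16, h2=2, probe 16,1 => slot 1
997: h=14 => slot 14
335: h=16, h2=16, probe 16,15,14,13,12 => slot 12
871: h=0 => slot 0
53: h=13, h2=6, probe 13,2 => slot 2
690: h=12, h2=3, probe 12,15,1,4 => slot 4
Table: [871, 369, 53, 320, 690, _, _, _, _, _, _, _, 335, 801, 997, 607, 301]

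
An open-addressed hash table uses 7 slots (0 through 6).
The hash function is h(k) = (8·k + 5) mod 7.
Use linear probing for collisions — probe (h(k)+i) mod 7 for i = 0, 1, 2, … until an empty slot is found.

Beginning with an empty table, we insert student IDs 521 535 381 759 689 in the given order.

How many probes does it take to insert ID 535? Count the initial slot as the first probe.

Insert 521: h=1, slot 1 empty -> index 1.
Insert 535: h=1, slot 1 occupied -> index 2.
Insert 381: h=1, slots 1,2 occupied -> index 3.
Insert 759: h=1, slots 1,2,3 occupied -> index 4.
Insert 689: h=1, slots 1,2,3,4 occupied -> index 5.
Table: [-, 521, 535, 381, 759, 689, -]

2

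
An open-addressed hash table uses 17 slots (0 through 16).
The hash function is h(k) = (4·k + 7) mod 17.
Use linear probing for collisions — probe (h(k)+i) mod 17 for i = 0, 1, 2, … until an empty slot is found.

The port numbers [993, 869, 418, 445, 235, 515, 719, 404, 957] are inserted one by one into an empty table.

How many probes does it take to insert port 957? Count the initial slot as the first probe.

993: h=1 → slot 1
869: h=15 → slot 15
418: h=13 → slot 13
445: h=2 → slot 2
235: h=12 → slot 12
515: h=10 → slot 10
719: h=10, probe 10,11 → slot 11
404: h=8 → slot 8
957: h=10, probe 10,11,12,13,14 → slot 14
Table: [-, 993, 445, -, -, -, -, -, 404, -, 515, 719, 235, 418, 957, 869, -]

5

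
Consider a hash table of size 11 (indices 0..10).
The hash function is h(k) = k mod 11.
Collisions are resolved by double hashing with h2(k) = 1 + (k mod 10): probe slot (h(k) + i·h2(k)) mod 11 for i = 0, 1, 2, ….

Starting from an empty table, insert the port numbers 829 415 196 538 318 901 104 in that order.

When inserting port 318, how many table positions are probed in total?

3

Insert 829: h=4, slot 4 empty -> index 4.
Insert 415: h=8, slot 8 empty -> index 8.
Insert 196: h=9, slot 9 empty -> index 9.
Insert 538: h=10, slot 10 empty -> index 10.
Insert 318: h=10, h2=9, slots 10,8 occupied -> index 6.
Insert 901: h=10, h2=2, slot 10 occupied -> index 1.
Insert 104: h=5, slot 5 empty -> index 5.
Table: [., 901, ., ., 829, 104, 318, ., 415, 196, 538]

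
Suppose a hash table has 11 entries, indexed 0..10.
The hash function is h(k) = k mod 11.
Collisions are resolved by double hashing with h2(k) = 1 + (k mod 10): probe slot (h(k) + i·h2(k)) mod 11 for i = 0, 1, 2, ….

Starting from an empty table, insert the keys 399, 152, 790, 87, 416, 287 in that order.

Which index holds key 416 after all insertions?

5

Insert 399: h=3, slot 3 empty → index 3.
Insert 152: h=9, slot 9 empty → index 9.
Insert 790: h=9, h2=1, slot 9 occupied → index 10.
Insert 87: h=10, h2=8, slot 10 occupied → index 7.
Insert 416: h=9, h2=7, slot 9 occupied → index 5.
Insert 287: h=1, slot 1 empty → index 1.
Table: [_, 287, _, 399, _, 416, _, 87, _, 152, 790]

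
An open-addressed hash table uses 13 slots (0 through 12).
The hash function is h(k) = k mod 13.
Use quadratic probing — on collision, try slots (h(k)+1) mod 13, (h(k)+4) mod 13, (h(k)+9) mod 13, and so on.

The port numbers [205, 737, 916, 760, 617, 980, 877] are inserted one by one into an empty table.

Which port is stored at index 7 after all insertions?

760

205: h=10 -> slot 10
737: h=9 -> slot 9
916: h=6 -> slot 6
760: h=6, probe 6,7 -> slot 7
617: h=6, probe 6,7,10,2 -> slot 2
980: h=5 -> slot 5
877: h=6, probe 6,7,10,2,9,5,3 -> slot 3
Table: [-, -, 617, 877, -, 980, 916, 760, -, 737, 205, -, -]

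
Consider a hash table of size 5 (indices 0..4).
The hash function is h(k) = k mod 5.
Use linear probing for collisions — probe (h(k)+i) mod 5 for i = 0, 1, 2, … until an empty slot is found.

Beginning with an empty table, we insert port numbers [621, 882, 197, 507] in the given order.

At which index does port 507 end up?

621 hashes to 1; slot 1 is free -> place at 1.
882 hashes to 2; slot 2 is free -> place at 2.
197 hashes to 2; 2 taken -> place at 3.
507 hashes to 2; 2,3 taken -> place at 4.
Table: [-, 621, 882, 197, 507]

4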